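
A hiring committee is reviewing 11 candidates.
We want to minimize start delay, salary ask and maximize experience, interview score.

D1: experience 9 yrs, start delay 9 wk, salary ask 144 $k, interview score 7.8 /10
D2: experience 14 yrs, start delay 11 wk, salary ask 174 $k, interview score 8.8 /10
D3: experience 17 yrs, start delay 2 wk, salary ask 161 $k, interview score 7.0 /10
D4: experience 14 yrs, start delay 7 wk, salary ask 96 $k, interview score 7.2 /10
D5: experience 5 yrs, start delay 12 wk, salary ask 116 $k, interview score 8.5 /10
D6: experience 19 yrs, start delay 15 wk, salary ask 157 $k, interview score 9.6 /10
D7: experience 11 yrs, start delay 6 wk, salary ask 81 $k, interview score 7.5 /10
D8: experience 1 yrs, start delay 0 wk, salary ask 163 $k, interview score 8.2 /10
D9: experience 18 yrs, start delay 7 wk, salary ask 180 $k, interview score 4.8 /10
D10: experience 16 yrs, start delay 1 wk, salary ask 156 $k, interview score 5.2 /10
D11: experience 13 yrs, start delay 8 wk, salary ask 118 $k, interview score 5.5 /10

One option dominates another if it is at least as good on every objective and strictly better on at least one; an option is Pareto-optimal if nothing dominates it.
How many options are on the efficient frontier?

10

D1: not dominated.
D2: not dominated.
D3: not dominated.
D4: not dominated.
D5: not dominated.
D6: not dominated (best experience).
D7: not dominated (best salary ask).
D8: not dominated (best start delay).
D9: not dominated.
D10: not dominated.
D11: dominated by D4 (experience 14≥13, start delay 7≤8, salary ask 96≤118, interview score 7.2≥5.5).
Pareto-optimal: D1, D2, D3, D4, D5, D6, D7, D8, D9, D10 → 10.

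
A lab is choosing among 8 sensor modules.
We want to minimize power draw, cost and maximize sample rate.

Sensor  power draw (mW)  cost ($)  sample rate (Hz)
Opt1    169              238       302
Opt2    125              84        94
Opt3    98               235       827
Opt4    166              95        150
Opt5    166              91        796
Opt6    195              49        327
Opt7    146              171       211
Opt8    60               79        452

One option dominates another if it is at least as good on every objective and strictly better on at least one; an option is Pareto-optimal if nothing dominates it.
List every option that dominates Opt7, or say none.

Opt8: power draw 60≤146, cost 79≤171, sample rate 452≥211 — dominates Opt7.
Others (Opt1, Opt2, Opt3, Opt4, Opt5, Opt6) are each worse than Opt7 on at least one objective.

Opt8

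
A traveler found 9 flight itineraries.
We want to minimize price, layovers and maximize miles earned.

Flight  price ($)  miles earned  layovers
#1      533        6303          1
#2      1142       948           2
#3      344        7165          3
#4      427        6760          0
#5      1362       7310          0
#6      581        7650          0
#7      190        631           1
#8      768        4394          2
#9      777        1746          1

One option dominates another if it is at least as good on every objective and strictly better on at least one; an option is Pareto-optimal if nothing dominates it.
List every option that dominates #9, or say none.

#1, #4, #6

#1: price 533≤777, miles earned 6303≥1746, layovers 1≤1 — dominates #9.
#4: price 427≤777, miles earned 6760≥1746, layovers 0≤1 — dominates #9.
#6: price 581≤777, miles earned 7650≥1746, layovers 0≤1 — dominates #9.
Others (#2, #3, #5, #7, #8) are each worse than #9 on at least one objective.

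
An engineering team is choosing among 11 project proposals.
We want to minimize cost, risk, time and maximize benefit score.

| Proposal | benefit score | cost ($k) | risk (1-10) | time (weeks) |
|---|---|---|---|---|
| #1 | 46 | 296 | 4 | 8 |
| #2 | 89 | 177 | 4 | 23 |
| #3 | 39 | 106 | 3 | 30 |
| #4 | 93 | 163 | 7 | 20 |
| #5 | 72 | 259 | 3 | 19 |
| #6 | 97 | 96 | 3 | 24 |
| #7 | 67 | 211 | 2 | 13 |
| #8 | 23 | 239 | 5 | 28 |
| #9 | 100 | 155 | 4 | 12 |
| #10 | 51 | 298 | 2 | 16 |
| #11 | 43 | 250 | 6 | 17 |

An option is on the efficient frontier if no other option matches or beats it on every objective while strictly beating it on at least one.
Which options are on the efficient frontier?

#1, #5, #6, #7, #9

#1: not dominated (best time).
#2: dominated by #9 (benefit score 100≥89, cost 155≤177, risk 4≤4, time 12≤23).
#3: dominated by #6 (benefit score 97≥39, cost 96≤106, risk 3≤3, time 24≤30).
#4: dominated by #9 (benefit score 100≥93, cost 155≤163, risk 4≤7, time 12≤20).
#5: not dominated.
#6: not dominated (best cost).
#7: not dominated.
#8: dominated by #2 (benefit score 89≥23, cost 177≤239, risk 4≤5, time 23≤28).
#9: not dominated (best benefit score).
#10: dominated by #7 (benefit score 67≥51, cost 211≤298, risk 2≤2, time 13≤16).
#11: dominated by #7 (benefit score 67≥43, cost 211≤250, risk 2≤6, time 13≤17).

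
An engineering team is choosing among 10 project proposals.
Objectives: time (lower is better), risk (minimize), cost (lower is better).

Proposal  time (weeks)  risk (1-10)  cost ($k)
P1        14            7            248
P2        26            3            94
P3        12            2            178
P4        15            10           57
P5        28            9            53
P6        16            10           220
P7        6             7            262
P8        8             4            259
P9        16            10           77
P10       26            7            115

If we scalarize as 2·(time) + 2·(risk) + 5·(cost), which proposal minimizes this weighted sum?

P1: 2·14 + 2·7 + 5·248 = 1282
P2: 2·26 + 2·3 + 5·94 = 528
P3: 2·12 + 2·2 + 5·178 = 918
P4: 2·15 + 2·10 + 5·57 = 335
P5: 2·28 + 2·9 + 5·53 = 339
P6: 2·16 + 2·10 + 5·220 = 1152
P7: 2·6 + 2·7 + 5·262 = 1336
P8: 2·8 + 2·4 + 5·259 = 1319
P9: 2·16 + 2·10 + 5·77 = 437
P10: 2·26 + 2·7 + 5·115 = 641
Lowest: P4 at 335.

P4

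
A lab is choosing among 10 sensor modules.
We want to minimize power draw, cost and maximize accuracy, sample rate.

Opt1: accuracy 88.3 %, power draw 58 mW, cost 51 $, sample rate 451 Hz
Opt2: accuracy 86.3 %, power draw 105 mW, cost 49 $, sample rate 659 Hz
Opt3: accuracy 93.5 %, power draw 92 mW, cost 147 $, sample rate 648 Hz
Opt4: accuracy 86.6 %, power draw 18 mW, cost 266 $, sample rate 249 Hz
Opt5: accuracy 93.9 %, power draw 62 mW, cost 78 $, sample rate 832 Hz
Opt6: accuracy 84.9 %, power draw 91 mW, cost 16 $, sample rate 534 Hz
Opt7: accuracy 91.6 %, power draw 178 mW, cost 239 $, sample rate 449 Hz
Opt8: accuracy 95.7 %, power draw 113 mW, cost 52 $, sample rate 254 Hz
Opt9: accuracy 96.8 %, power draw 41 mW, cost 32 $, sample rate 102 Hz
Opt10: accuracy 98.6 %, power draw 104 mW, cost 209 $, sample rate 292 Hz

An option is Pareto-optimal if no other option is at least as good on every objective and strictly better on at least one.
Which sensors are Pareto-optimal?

Opt1: not dominated.
Opt2: not dominated.
Opt3: dominated by Opt5 (accuracy 93.9≥93.5, power draw 62≤92, cost 78≤147, sample rate 832≥648).
Opt4: not dominated (best power draw).
Opt5: not dominated (best sample rate).
Opt6: not dominated (best cost).
Opt7: dominated by Opt3 (accuracy 93.5≥91.6, power draw 92≤178, cost 147≤239, sample rate 648≥449).
Opt8: not dominated.
Opt9: not dominated.
Opt10: not dominated (best accuracy).

Opt1, Opt2, Opt4, Opt5, Opt6, Opt8, Opt9, Opt10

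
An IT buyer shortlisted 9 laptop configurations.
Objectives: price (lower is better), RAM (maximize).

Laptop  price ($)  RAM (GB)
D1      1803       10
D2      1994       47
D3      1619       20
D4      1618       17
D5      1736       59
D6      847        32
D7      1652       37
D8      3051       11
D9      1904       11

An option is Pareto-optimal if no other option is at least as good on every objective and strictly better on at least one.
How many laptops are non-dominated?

3

D1: dominated by D3 (price 1619≤1803, RAM 20≥10).
D2: dominated by D5 (price 1736≤1994, RAM 59≥47).
D3: dominated by D6 (price 847≤1619, RAM 32≥20).
D4: dominated by D6 (price 847≤1618, RAM 32≥17).
D5: not dominated (best RAM).
D6: not dominated (best price).
D7: not dominated.
D8: dominated by D2 (price 1994≤3051, RAM 47≥11).
D9: dominated by D3 (price 1619≤1904, RAM 20≥11).
Pareto-optimal: D5, D6, D7 → 3.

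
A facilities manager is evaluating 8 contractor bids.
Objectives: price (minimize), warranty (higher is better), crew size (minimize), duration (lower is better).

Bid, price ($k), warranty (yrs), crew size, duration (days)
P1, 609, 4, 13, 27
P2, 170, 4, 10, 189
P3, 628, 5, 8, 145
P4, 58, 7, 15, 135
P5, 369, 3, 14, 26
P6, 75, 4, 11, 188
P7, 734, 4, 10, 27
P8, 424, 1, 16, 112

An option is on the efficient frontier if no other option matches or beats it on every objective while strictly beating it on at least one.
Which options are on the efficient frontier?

P1, P2, P3, P4, P5, P6, P7

P1: not dominated.
P2: not dominated.
P3: not dominated (best crew size).
P4: not dominated (best price).
P5: not dominated (best duration).
P6: not dominated.
P7: not dominated.
P8: dominated by P5 (price 369≤424, warranty 3≥1, crew size 14≤16, duration 26≤112).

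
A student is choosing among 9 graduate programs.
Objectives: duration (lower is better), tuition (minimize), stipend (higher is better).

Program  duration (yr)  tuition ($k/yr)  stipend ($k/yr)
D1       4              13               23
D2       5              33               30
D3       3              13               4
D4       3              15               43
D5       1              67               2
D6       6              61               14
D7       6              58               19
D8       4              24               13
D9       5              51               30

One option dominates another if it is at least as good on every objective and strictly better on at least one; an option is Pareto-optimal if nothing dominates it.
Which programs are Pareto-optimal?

D1, D3, D4, D5

D1: not dominated.
D2: dominated by D4 (duration 3≤5, tuition 15≤33, stipend 43≥30).
D3: not dominated.
D4: not dominated (best stipend).
D5: not dominated (best duration).
D6: dominated by D1 (duration 4≤6, tuition 13≤61, stipend 23≥14).
D7: dominated by D1 (duration 4≤6, tuition 13≤58, stipend 23≥19).
D8: dominated by D1 (duration 4≤4, tuition 13≤24, stipend 23≥13).
D9: dominated by D2 (duration 5≤5, tuition 33≤51, stipend 30≥30).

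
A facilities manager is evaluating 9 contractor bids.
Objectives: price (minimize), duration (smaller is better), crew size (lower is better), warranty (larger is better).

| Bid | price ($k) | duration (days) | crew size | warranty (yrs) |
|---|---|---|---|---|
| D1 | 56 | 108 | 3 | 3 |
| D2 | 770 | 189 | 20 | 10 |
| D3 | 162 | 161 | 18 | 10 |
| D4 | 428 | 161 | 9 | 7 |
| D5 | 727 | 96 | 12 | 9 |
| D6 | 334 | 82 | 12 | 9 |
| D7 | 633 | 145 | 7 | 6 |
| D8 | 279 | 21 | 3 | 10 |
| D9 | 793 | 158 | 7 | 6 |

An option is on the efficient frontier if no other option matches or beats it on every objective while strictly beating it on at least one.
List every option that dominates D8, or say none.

none

D1: worse on duration (108 vs 21).
D2: worse on price (770 vs 279).
D3: worse on duration (161 vs 21).
D4: worse on price (428 vs 279).
D5: worse on price (727 vs 279).
D6: worse on price (334 vs 279).
D7: worse on price (633 vs 279).
D9: worse on price (793 vs 279).
No option dominates D8.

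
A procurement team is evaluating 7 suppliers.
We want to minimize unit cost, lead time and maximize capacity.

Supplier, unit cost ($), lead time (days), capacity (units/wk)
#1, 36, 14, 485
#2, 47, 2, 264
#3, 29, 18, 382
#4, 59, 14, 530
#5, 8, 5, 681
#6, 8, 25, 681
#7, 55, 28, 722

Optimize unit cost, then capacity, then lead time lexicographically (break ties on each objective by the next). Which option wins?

First minimize unit cost: best is 8, kept {#5, #6}.
Then maximize capacity: best is 681, kept {#5, #6}.
Then minimize lead time: best is 5, kept {#5}.

#5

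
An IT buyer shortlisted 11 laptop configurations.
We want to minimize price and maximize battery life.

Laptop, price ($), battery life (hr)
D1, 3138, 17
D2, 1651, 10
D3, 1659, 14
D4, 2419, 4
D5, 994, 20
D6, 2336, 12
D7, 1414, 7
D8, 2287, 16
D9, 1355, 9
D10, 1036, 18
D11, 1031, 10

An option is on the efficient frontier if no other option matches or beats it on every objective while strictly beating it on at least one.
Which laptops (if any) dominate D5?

D1: worse on price (3138 vs 994).
D2: worse on price (1651 vs 994).
D3: worse on price (1659 vs 994).
D4: worse on price (2419 vs 994).
D6: worse on price (2336 vs 994).
D7: worse on price (1414 vs 994).
D8: worse on price (2287 vs 994).
D9: worse on price (1355 vs 994).
D10: worse on price (1036 vs 994).
D11: worse on price (1031 vs 994).
No option dominates D5.

none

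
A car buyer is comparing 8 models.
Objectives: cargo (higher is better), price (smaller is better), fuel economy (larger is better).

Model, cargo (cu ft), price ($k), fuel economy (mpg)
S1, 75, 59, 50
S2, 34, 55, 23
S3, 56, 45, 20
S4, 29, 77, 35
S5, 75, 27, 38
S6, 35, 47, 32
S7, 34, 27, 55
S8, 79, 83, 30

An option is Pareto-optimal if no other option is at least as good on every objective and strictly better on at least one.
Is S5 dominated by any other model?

No

S1: worse on price (59 vs 27).
S2: worse on cargo (34 vs 75).
S3: worse on cargo (56 vs 75).
S4: worse on cargo (29 vs 75).
S6: worse on cargo (35 vs 75).
S7: worse on cargo (34 vs 75).
S8: worse on price (83 vs 27).
No option is at least as good as S5 on every objective and strictly better on one.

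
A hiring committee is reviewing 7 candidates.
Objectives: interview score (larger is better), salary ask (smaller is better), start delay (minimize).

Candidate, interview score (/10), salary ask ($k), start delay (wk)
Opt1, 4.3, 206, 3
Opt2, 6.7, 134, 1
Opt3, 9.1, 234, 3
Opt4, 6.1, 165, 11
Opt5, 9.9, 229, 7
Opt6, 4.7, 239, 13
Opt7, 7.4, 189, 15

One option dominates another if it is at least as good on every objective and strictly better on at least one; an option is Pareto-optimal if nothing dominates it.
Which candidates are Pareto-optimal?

Opt2, Opt3, Opt5, Opt7

Opt1: dominated by Opt2 (interview score 6.7≥4.3, salary ask 134≤206, start delay 1≤3).
Opt2: not dominated (best salary ask).
Opt3: not dominated.
Opt4: dominated by Opt2 (interview score 6.7≥6.1, salary ask 134≤165, start delay 1≤11).
Opt5: not dominated (best interview score).
Opt6: dominated by Opt2 (interview score 6.7≥4.7, salary ask 134≤239, start delay 1≤13).
Opt7: not dominated.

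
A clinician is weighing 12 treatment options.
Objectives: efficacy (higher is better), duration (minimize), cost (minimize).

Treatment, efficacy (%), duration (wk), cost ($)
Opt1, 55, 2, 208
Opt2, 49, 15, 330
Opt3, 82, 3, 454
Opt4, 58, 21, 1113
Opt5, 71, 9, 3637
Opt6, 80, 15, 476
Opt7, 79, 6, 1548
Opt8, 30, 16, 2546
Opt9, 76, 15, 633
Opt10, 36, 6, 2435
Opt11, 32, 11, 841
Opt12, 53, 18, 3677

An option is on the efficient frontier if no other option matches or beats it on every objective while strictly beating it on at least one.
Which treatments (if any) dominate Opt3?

none

Opt1: worse on efficacy (55 vs 82).
Opt2: worse on efficacy (49 vs 82).
Opt4: worse on efficacy (58 vs 82).
Opt5: worse on efficacy (71 vs 82).
Opt6: worse on efficacy (80 vs 82).
Opt7: worse on efficacy (79 vs 82).
Opt8: worse on efficacy (30 vs 82).
Opt9: worse on efficacy (76 vs 82).
Opt10: worse on efficacy (36 vs 82).
Opt11: worse on efficacy (32 vs 82).
Opt12: worse on efficacy (53 vs 82).
No option dominates Opt3.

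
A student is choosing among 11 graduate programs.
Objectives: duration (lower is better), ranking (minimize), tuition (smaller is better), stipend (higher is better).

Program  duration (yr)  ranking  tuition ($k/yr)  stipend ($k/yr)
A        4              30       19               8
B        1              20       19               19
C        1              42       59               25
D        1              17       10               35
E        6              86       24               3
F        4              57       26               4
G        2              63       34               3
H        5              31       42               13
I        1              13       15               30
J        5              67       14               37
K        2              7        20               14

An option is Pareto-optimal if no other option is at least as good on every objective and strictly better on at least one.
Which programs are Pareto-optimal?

A: dominated by B (duration 1≤4, ranking 20≤30, tuition 19≤19, stipend 19≥8).
B: dominated by D (duration 1≤1, ranking 17≤20, tuition 10≤19, stipend 35≥19).
C: dominated by D (duration 1≤1, ranking 17≤42, tuition 10≤59, stipend 35≥25).
D: not dominated (best tuition).
E: dominated by A (duration 4≤6, ranking 30≤86, tuition 19≤24, stipend 8≥3).
F: dominated by A (duration 4≤4, ranking 30≤57, tuition 19≤26, stipend 8≥4).
G: dominated by B (duration 1≤2, ranking 20≤63, tuition 19≤34, stipend 19≥3).
H: dominated by B (duration 1≤5, ranking 20≤31, tuition 19≤42, stipend 19≥13).
I: not dominated.
J: not dominated (best stipend).
K: not dominated (best ranking).

D, I, J, K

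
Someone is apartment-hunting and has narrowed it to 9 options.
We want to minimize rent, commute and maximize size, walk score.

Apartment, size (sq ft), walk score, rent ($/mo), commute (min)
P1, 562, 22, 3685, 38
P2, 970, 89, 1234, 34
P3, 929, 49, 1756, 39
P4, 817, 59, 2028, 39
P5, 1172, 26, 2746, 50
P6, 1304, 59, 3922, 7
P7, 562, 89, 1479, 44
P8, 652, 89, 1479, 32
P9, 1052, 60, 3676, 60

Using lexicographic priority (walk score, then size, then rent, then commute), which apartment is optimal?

First maximize walk score: best is 89, kept {P2, P7, P8}.
Then maximize size: best is 970, kept {P2}.

P2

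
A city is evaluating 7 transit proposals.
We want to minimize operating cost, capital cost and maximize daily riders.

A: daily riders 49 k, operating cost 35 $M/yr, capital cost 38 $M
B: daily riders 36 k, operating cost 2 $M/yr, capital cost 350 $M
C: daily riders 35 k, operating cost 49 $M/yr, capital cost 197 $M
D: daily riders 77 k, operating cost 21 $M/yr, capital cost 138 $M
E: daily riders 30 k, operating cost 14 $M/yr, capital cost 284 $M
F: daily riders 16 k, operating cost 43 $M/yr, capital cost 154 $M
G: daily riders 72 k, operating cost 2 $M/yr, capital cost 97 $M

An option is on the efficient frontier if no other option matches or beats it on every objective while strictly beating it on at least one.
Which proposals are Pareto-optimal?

A: not dominated (best capital cost).
B: dominated by G (daily riders 72≥36, operating cost 2≤2, capital cost 97≤350).
C: dominated by A (daily riders 49≥35, operating cost 35≤49, capital cost 38≤197).
D: not dominated (best daily riders).
E: dominated by G (daily riders 72≥30, operating cost 2≤14, capital cost 97≤284).
F: dominated by A (daily riders 49≥16, operating cost 35≤43, capital cost 38≤154).
G: not dominated.

A, D, G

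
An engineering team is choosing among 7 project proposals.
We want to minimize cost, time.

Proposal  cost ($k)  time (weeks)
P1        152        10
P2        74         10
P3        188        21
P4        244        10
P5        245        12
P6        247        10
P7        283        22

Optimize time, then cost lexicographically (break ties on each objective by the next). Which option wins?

First minimize time: best is 10, kept {P1, P2, P4, P6}.
Then minimize cost: best is 74, kept {P2}.

P2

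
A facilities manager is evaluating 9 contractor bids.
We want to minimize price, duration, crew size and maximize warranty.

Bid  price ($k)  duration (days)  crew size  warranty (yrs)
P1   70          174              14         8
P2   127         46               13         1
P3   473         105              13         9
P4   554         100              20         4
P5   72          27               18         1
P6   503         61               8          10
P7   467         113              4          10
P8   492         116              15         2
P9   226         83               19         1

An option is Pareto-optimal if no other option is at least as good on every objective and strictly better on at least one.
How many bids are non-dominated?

P1: not dominated (best price).
P2: not dominated.
P3: not dominated.
P4: dominated by P6 (price 503≤554, duration 61≤100, crew size 8≤20, warranty 10≥4).
P5: not dominated (best duration).
P6: not dominated.
P7: not dominated (best crew size).
P8: dominated by P3 (price 473≤492, duration 105≤116, crew size 13≤15, warranty 9≥2).
P9: dominated by P2 (price 127≤226, duration 46≤83, crew size 13≤19, warranty 1≥1).
Pareto-optimal: P1, P2, P3, P5, P6, P7 → 6.

6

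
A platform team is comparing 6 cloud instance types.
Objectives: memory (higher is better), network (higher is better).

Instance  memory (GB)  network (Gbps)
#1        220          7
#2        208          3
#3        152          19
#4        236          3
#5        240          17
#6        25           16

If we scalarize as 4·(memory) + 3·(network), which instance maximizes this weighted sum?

#1: 4·220 + 3·7 = 901
#2: 4·208 + 3·3 = 841
#3: 4·152 + 3·19 = 665
#4: 4·236 + 3·3 = 953
#5: 4·240 + 3·17 = 1011
#6: 4·25 + 3·16 = 148
Highest: #5 at 1011.

#5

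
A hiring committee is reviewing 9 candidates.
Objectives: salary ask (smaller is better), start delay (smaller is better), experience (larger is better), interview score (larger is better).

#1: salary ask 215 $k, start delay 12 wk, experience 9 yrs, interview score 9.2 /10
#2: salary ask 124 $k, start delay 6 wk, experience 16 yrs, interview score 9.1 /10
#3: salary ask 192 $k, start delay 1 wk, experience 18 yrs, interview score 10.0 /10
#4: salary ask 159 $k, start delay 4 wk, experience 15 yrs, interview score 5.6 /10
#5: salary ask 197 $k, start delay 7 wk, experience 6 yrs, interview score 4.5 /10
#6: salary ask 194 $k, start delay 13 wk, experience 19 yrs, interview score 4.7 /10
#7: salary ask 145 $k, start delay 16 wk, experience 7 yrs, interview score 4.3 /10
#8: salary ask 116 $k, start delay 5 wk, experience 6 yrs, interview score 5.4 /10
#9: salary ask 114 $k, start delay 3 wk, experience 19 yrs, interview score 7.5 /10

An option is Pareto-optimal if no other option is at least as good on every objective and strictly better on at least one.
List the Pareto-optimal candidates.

#1: dominated by #3 (salary ask 192≤215, start delay 1≤12, experience 18≥9, interview score 10.0≥9.2).
#2: not dominated.
#3: not dominated (best start delay).
#4: dominated by #9 (salary ask 114≤159, start delay 3≤4, experience 19≥15, interview score 7.5≥5.6).
#5: dominated by #2 (salary ask 124≤197, start delay 6≤7, experience 16≥6, interview score 9.1≥4.5).
#6: dominated by #9 (salary ask 114≤194, start delay 3≤13, experience 19≥19, interview score 7.5≥4.7).
#7: dominated by #2 (salary ask 124≤145, start delay 6≤16, experience 16≥7, interview score 9.1≥4.3).
#8: dominated by #9 (salary ask 114≤116, start delay 3≤5, experience 19≥6, interview score 7.5≥5.4).
#9: not dominated (best salary ask).

#2, #3, #9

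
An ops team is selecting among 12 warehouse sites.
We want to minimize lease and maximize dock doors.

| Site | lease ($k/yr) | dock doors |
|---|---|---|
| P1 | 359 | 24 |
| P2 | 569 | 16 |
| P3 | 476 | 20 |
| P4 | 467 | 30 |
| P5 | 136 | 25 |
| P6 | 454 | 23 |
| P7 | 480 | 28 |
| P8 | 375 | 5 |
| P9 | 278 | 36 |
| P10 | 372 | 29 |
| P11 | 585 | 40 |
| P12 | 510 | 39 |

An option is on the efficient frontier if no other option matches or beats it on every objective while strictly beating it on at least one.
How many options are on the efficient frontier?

4

P1: dominated by P5 (lease 136≤359, dock doors 25≥24).
P2: dominated by P1 (lease 359≤569, dock doors 24≥16).
P3: dominated by P1 (lease 359≤476, dock doors 24≥20).
P4: dominated by P9 (lease 278≤467, dock doors 36≥30).
P5: not dominated (best lease).
P6: dominated by P1 (lease 359≤454, dock doors 24≥23).
P7: dominated by P4 (lease 467≤480, dock doors 30≥28).
P8: dominated by P1 (lease 359≤375, dock doors 24≥5).
P9: not dominated.
P10: dominated by P9 (lease 278≤372, dock doors 36≥29).
P11: not dominated (best dock doors).
P12: not dominated.
Pareto-optimal: P5, P9, P11, P12 → 4.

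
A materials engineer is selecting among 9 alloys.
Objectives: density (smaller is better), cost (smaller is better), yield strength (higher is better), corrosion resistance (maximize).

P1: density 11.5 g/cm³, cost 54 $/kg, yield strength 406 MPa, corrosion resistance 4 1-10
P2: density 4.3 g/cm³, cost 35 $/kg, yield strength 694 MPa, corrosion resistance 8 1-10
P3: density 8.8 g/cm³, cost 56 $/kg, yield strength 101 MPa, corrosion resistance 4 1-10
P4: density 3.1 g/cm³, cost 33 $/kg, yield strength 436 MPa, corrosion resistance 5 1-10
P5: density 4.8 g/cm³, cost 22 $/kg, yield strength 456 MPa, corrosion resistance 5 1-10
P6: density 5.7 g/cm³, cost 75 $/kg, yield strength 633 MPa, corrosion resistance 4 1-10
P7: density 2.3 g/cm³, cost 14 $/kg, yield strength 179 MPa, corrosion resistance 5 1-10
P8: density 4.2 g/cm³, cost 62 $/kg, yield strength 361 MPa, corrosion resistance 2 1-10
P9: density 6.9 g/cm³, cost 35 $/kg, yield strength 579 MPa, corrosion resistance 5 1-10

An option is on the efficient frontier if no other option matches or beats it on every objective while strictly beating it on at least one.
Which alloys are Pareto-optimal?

P1: dominated by P2 (density 4.3≤11.5, cost 35≤54, yield strength 694≥406, corrosion resistance 8≥4).
P2: not dominated (best yield strength).
P3: dominated by P2 (density 4.3≤8.8, cost 35≤56, yield strength 694≥101, corrosion resistance 8≥4).
P4: not dominated.
P5: not dominated.
P6: dominated by P2 (density 4.3≤5.7, cost 35≤75, yield strength 694≥633, corrosion resistance 8≥4).
P7: not dominated (best density).
P8: dominated by P4 (density 3.1≤4.2, cost 33≤62, yield strength 436≥361, corrosion resistance 5≥2).
P9: dominated by P2 (density 4.3≤6.9, cost 35≤35, yield strength 694≥579, corrosion resistance 8≥5).

P2, P4, P5, P7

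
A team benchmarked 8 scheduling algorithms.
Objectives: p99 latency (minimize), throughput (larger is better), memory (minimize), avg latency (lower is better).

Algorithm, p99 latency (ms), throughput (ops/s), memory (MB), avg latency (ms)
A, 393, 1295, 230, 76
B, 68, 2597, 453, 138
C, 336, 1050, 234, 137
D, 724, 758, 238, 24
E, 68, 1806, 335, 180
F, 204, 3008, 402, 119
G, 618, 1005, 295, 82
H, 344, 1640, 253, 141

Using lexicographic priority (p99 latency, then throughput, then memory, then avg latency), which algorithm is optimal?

B

First minimize p99 latency: best is 68, kept {B, E}.
Then maximize throughput: best is 2597, kept {B}.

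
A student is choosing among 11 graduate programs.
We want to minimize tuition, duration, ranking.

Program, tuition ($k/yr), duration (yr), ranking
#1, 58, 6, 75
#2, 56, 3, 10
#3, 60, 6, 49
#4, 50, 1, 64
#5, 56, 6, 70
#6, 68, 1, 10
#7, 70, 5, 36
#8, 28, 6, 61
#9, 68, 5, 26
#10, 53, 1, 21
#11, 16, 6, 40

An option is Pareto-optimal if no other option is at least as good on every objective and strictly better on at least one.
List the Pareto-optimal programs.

#2, #4, #6, #10, #11

#1: dominated by #2 (tuition 56≤58, duration 3≤6, ranking 10≤75).
#2: not dominated.
#3: dominated by #2 (tuition 56≤60, duration 3≤6, ranking 10≤49).
#4: not dominated.
#5: dominated by #2 (tuition 56≤56, duration 3≤6, ranking 10≤70).
#6: not dominated.
#7: dominated by #2 (tuition 56≤70, duration 3≤5, ranking 10≤36).
#8: dominated by #11 (tuition 16≤28, duration 6≤6, ranking 40≤61).
#9: dominated by #2 (tuition 56≤68, duration 3≤5, ranking 10≤26).
#10: not dominated.
#11: not dominated (best tuition).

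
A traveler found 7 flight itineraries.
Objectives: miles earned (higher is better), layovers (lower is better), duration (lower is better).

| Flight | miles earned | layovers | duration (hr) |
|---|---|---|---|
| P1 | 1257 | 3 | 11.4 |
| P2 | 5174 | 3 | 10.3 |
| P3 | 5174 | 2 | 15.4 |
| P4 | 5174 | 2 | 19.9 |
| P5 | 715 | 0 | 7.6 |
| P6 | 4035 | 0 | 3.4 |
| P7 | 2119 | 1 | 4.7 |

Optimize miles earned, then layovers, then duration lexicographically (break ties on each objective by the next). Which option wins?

First maximize miles earned: best is 5174, kept {P2, P3, P4}.
Then minimize layovers: best is 2, kept {P3, P4}.
Then minimize duration: best is 15.4, kept {P3}.

P3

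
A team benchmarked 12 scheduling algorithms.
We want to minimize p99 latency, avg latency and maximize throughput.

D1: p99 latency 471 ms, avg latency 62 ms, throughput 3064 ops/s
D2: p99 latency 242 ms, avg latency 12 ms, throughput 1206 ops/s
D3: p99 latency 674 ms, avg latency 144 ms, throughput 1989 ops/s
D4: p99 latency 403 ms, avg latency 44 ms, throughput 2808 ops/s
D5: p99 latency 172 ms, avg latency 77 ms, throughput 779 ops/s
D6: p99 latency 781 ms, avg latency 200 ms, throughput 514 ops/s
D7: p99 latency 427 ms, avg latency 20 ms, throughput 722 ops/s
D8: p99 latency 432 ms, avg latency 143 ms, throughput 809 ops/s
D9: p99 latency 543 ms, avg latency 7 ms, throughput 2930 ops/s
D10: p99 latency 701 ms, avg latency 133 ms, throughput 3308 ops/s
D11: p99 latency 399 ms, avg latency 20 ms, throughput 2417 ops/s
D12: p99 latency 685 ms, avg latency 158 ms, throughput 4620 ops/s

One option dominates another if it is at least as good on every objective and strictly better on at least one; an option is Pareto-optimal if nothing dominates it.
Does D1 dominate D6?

Yes

D1 vs D6: p99 latency 471≤781, avg latency 62≤200, throughput 3064≥514 — D1 is at least as good on every objective with at least one strict improvement.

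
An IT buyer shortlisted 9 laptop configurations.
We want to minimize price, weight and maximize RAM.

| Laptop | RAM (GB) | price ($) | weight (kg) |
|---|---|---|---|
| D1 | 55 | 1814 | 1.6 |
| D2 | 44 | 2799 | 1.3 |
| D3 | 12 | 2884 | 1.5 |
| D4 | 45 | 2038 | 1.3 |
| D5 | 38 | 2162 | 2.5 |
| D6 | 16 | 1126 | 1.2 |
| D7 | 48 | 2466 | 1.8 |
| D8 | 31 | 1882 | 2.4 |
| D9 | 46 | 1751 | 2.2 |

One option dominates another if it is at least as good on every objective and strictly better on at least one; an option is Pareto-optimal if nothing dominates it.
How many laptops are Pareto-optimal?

4

D1: not dominated (best RAM).
D2: dominated by D4 (RAM 45≥44, price 2038≤2799, weight 1.3≤1.3).
D3: dominated by D2 (RAM 44≥12, price 2799≤2884, weight 1.3≤1.5).
D4: not dominated.
D5: dominated by D1 (RAM 55≥38, price 1814≤2162, weight 1.6≤2.5).
D6: not dominated (best price).
D7: dominated by D1 (RAM 55≥48, price 1814≤2466, weight 1.6≤1.8).
D8: dominated by D1 (RAM 55≥31, price 1814≤1882, weight 1.6≤2.4).
D9: not dominated.
Pareto-optimal: D1, D4, D6, D9 → 4.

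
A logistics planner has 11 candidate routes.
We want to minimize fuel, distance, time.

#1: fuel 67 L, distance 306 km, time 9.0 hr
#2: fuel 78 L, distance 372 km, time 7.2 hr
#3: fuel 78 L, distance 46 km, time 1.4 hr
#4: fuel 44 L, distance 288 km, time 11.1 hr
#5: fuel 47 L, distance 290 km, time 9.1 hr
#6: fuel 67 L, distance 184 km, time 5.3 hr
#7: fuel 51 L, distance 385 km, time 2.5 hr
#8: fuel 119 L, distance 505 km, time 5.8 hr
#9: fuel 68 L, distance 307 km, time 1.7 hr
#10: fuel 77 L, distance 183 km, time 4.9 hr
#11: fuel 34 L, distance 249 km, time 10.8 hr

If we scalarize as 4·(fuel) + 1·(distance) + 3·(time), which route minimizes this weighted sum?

#1: 4·67 + 1·306 + 3·9.0 = 601.0
#2: 4·78 + 1·372 + 3·7.2 = 705.6
#3: 4·78 + 1·46 + 3·1.4 = 362.2
#4: 4·44 + 1·288 + 3·11.1 = 497.3
#5: 4·47 + 1·290 + 3·9.1 = 505.3
#6: 4·67 + 1·184 + 3·5.3 = 467.9
#7: 4·51 + 1·385 + 3·2.5 = 596.5
#8: 4·119 + 1·505 + 3·5.8 = 998.4
#9: 4·68 + 1·307 + 3·1.7 = 584.1
#10: 4·77 + 1·183 + 3·4.9 = 505.7
#11: 4·34 + 1·249 + 3·10.8 = 417.4
Lowest: #3 at 362.2.

#3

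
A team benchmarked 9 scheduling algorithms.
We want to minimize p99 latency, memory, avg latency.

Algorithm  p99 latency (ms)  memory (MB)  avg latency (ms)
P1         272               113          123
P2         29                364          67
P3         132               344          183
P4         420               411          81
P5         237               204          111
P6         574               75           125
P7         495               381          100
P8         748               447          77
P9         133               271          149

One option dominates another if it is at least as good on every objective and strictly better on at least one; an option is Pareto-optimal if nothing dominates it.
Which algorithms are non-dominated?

P1: not dominated.
P2: not dominated (best p99 latency).
P3: not dominated.
P4: dominated by P2 (p99 latency 29≤420, memory 364≤411, avg latency 67≤81).
P5: not dominated.
P6: not dominated (best memory).
P7: dominated by P2 (p99 latency 29≤495, memory 364≤381, avg latency 67≤100).
P8: dominated by P2 (p99 latency 29≤748, memory 364≤447, avg latency 67≤77).
P9: not dominated.

P1, P2, P3, P5, P6, P9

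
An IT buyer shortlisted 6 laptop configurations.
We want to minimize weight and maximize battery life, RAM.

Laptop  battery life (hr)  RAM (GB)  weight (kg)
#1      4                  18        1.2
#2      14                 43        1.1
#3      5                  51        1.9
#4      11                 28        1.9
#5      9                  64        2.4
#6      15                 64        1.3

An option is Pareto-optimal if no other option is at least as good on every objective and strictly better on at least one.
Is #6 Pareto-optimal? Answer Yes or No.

#1: worse on battery life (4 vs 15).
#2: worse on battery life (14 vs 15).
#3: worse on battery life (5 vs 15).
#4: worse on battery life (11 vs 15).
#5: worse on battery life (9 vs 15).
No option is at least as good as #6 on every objective and strictly better on one.

Yes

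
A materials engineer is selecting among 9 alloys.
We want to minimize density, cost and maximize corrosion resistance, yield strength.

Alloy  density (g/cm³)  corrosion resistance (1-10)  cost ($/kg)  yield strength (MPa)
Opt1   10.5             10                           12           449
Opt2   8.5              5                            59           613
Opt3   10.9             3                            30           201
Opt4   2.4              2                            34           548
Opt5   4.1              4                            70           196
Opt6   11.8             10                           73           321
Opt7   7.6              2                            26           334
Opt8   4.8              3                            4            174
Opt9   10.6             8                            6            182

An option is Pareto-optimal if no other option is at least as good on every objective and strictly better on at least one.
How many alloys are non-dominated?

7

Opt1: not dominated.
Opt2: not dominated (best yield strength).
Opt3: dominated by Opt1 (density 10.5≤10.9, corrosion resistance 10≥3, cost 12≤30, yield strength 449≥201).
Opt4: not dominated (best density).
Opt5: not dominated.
Opt6: dominated by Opt1 (density 10.5≤11.8, corrosion resistance 10≥10, cost 12≤73, yield strength 449≥321).
Opt7: not dominated.
Opt8: not dominated (best cost).
Opt9: not dominated.
Pareto-optimal: Opt1, Opt2, Opt4, Opt5, Opt7, Opt8, Opt9 → 7.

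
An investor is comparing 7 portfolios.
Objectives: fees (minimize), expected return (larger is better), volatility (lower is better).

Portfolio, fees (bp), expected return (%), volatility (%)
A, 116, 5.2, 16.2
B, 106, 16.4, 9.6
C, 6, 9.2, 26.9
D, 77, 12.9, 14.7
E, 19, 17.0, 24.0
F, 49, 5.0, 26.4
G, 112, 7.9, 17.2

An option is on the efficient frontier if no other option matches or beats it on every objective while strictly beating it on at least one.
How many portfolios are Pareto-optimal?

4

A: dominated by B (fees 106≤116, expected return 16.4≥5.2, volatility 9.6≤16.2).
B: not dominated (best volatility).
C: not dominated (best fees).
D: not dominated.
E: not dominated (best expected return).
F: dominated by E (fees 19≤49, expected return 17.0≥5.0, volatility 24.0≤26.4).
G: dominated by B (fees 106≤112, expected return 16.4≥7.9, volatility 9.6≤17.2).
Pareto-optimal: B, C, D, E → 4.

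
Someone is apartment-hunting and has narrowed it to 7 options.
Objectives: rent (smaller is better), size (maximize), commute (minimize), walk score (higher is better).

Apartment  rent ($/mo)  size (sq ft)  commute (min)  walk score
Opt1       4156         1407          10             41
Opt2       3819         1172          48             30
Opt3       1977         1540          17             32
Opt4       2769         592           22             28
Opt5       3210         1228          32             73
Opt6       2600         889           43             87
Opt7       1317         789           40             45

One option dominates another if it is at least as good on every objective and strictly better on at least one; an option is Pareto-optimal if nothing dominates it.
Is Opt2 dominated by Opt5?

Yes

Opt5 vs Opt2: rent 3210≤3819, size 1228≥1172, commute 32≤48, walk score 73≥30 — Opt5 is at least as good on every objective with at least one strict improvement.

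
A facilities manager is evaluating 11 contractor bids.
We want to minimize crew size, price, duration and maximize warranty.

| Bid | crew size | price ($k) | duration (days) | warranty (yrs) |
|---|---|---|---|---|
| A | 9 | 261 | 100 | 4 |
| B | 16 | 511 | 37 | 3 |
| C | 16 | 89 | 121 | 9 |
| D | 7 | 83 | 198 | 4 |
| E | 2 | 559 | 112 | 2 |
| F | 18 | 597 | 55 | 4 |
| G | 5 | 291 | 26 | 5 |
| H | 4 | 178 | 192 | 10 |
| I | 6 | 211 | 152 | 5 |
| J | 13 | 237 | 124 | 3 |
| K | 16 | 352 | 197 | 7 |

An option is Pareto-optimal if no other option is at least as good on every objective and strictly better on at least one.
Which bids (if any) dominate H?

A: worse on crew size (9 vs 4).
B: worse on crew size (16 vs 4).
C: worse on crew size (16 vs 4).
D: worse on crew size (7 vs 4).
E: worse on price (559 vs 178).
F: worse on crew size (18 vs 4).
G: worse on crew size (5 vs 4).
I: worse on crew size (6 vs 4).
J: worse on crew size (13 vs 4).
K: worse on crew size (16 vs 4).
No option dominates H.

none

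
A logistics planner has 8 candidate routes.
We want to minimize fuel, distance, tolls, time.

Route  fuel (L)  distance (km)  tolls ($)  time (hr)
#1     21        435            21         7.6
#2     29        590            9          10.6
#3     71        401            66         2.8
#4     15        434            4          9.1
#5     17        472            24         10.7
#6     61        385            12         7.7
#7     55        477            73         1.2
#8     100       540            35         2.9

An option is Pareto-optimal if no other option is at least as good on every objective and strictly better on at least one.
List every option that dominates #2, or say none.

#4: fuel 15≤29, distance 434≤590, tolls 4≤9, time 9.1≤10.6 — dominates #2.
Others (#1, #3, #5, #6, #7, #8) are each worse than #2 on at least one objective.

#4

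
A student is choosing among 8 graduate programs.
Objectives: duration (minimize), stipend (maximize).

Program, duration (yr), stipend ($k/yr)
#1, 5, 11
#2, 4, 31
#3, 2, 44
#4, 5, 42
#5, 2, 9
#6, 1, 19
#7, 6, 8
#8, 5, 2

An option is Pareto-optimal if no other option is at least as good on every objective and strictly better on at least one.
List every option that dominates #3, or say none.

#1: worse on duration (5 vs 2).
#2: worse on duration (4 vs 2).
#4: worse on duration (5 vs 2).
#5: worse on stipend (9 vs 44).
#6: worse on stipend (19 vs 44).
#7: worse on duration (6 vs 2).
#8: worse on duration (5 vs 2).
No option dominates #3.

none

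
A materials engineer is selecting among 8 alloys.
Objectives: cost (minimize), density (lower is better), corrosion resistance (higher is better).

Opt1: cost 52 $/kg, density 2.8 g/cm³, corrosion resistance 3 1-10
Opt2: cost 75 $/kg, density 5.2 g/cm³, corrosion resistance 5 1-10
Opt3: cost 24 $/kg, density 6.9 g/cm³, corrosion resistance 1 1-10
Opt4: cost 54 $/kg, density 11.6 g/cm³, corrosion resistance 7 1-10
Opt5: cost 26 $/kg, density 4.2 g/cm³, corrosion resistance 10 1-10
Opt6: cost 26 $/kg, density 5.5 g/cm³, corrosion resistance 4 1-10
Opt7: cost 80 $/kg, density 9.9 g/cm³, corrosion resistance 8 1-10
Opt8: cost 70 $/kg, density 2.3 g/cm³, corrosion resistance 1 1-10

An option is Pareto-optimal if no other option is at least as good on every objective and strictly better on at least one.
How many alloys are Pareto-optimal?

Opt1: not dominated.
Opt2: dominated by Opt5 (cost 26≤75, density 4.2≤5.2, corrosion resistance 10≥5).
Opt3: not dominated (best cost).
Opt4: dominated by Opt5 (cost 26≤54, density 4.2≤11.6, corrosion resistance 10≥7).
Opt5: not dominated (best corrosion resistance).
Opt6: dominated by Opt5 (cost 26≤26, density 4.2≤5.5, corrosion resistance 10≥4).
Opt7: dominated by Opt5 (cost 26≤80, density 4.2≤9.9, corrosion resistance 10≥8).
Opt8: not dominated (best density).
Pareto-optimal: Opt1, Opt3, Opt5, Opt8 → 4.

4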